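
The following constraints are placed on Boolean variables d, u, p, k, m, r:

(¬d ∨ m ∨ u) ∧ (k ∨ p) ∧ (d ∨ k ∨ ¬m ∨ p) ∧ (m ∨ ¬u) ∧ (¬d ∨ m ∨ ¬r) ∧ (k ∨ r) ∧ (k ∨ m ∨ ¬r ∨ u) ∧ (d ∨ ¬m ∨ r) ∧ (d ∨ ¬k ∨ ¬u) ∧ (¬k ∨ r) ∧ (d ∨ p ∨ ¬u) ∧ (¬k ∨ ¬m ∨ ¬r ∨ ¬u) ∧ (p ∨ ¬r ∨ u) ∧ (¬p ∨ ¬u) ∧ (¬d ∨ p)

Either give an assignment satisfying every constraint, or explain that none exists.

d = True, u = False, p = True, k = True, m = True, r = True

Set d = True.
  then (¬d ∨ p) forces p = True.
  then (¬p ∨ ¬u) forces u = False.
  then (¬d ∨ m ∨ u) forces m = True.
Set k = True.
  then (¬k ∨ r) forces r = True.
All clauses satisfied.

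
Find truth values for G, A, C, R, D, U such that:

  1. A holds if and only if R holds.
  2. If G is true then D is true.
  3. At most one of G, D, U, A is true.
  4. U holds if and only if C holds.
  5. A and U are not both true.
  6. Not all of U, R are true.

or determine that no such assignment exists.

G: False, A: False, C: True, R: False, D: False, U: True

  (1) A=F, R=F — same ✓
  (2) G=F ⇒ D: vacuous ✓
  (3) {G, D, U, A}: 1 true — at most one ✓
  (4) U=T, C=T — same ✓
  (5) A=F, U=T — not both ✓
  (6) {U, R}: 1/2 true — not all ✓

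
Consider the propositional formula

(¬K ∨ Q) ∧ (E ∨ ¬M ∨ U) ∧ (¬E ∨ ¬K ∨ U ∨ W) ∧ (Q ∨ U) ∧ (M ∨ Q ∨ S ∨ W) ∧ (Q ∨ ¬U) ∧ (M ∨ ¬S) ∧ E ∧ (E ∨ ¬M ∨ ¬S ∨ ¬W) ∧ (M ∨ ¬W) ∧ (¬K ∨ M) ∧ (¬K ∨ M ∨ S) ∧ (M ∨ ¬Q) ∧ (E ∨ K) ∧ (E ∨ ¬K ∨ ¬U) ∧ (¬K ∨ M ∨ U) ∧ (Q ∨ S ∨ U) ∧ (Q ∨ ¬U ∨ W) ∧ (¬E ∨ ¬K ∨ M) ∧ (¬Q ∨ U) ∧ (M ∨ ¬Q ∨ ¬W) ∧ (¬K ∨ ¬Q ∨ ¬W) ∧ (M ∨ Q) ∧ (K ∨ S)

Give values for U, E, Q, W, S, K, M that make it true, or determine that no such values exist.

Unit clause (E) forces E = True.
Try U = False:
  (Q ∨ U) forces Q = True.
  clause (¬Q ∨ U) is falsified — backtrack.
So U = True.
  then (Q ∨ ¬U) forces Q = True.
  then (M ∨ ¬Q) forces M = True.
Set W = False.
Set S = True.
Set K = False.
All clauses satisfied.

U=T, E=T, Q=T, W=F, S=T, K=F, M=T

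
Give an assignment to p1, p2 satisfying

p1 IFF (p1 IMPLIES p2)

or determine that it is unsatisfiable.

p1 = True, p2 = True

  p1 IFF (p1 IMPLIES p2) = True
    p1 IMPLIES p2 = True
The formula evaluates to True.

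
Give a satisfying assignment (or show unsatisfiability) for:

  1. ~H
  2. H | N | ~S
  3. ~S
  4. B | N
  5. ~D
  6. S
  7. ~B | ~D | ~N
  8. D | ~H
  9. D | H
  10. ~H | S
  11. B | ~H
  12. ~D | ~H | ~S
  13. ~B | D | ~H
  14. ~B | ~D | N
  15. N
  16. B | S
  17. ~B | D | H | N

Case S = True:
  Clause (~S) is falsified — contradiction.
Case S = False:
  Clause (S) is falsified — contradiction.
Both cases fail, so the formula is unsatisfiable.

Unsatisfiable — no assignment works.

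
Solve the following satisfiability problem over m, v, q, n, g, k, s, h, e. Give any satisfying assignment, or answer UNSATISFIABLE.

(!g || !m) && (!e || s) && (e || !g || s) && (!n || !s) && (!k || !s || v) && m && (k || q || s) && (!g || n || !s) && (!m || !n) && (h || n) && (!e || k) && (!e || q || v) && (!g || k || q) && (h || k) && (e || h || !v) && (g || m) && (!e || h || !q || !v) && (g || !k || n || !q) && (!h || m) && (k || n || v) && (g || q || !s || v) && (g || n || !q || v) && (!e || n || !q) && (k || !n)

Unit clause (m) forces m = True.
In (!m || !n) only !n is left, so n = False.
In (h || n) only h is left, so h = True.
In (!g || !m) only !g is left, so g = False.
Set v = True.
Set q = False.
Set k = True.
Set s = False.
  then (!e || s) forces e = False.
All clauses satisfied.

m = True; v = True; q = False; n = False; g = False; k = True; s = False; h = True; e = False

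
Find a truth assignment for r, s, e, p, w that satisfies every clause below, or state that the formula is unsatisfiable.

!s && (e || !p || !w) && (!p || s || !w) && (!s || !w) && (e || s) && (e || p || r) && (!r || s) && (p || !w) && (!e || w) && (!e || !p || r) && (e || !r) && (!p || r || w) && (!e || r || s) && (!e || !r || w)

UNSATISFIABLE

Case s = True:
  Clause (!s) is falsified — contradiction.
Case s = False:
  (e || s) forces e = True.
  (!r || s) forces r = False.
  Clause (!e || r || s) is falsified — contradiction.
Both cases fail, so the formula is unsatisfiable.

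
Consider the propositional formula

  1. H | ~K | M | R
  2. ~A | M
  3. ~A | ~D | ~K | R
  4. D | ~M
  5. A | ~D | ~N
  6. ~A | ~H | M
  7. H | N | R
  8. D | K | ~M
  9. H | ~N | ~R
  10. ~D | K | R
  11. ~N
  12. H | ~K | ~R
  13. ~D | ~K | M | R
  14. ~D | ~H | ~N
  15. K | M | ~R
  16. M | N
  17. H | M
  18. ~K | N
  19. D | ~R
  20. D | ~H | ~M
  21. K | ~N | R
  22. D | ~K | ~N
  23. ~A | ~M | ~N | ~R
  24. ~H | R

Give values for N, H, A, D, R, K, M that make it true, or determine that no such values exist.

Unit clause (~N) forces N = False.
In (M | N) only M is left, so M = True.
In (~K | N) only ~K is left, so K = False.
In (D | ~M) only D is left, so D = True.
In (~D | K | R) only R is left, so R = True.
Set H = True.
Set A = False.
All clauses satisfied.

N=F; H=T; A=F; D=T; R=T; K=F; M=T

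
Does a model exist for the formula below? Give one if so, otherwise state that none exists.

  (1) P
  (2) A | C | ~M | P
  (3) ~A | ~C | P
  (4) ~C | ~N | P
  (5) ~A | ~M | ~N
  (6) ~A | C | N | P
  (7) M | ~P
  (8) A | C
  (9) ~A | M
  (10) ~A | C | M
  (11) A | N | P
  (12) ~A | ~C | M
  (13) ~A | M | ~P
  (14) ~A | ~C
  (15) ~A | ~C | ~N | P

C = True; N = True; P = True; A = False; M = True

Unit clause (P) forces P = True.
In (M | ~P) only M is left, so M = True.
Set C = True.
  then (~A | ~C) forces A = False.
Set N = True.
All clauses satisfied.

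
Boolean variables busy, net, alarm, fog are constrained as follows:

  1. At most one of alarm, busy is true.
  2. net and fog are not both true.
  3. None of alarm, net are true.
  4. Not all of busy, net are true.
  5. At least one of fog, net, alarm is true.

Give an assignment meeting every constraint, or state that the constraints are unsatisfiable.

busy=T; net=F; alarm=F; fog=T

  (1) {alarm, busy}: 1 true — at most one ✓
  (2) net=F, fog=T — not both ✓
  (3) {alarm, net}: 0 true — none ✓
  (4) {busy, net}: 1/2 true — not all ✓
  (5) {fog, net, alarm}: 1 true — at least one ✓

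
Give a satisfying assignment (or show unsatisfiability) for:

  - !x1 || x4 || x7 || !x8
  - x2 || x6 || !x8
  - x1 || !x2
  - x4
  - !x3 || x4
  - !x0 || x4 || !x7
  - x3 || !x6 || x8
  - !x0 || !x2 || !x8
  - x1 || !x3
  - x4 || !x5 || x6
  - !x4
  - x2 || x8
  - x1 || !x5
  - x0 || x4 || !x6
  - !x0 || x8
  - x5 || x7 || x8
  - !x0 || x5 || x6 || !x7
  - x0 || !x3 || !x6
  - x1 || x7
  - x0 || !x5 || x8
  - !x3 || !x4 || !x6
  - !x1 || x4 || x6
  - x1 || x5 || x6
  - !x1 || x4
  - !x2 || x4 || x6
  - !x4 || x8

UNSATISFIABLE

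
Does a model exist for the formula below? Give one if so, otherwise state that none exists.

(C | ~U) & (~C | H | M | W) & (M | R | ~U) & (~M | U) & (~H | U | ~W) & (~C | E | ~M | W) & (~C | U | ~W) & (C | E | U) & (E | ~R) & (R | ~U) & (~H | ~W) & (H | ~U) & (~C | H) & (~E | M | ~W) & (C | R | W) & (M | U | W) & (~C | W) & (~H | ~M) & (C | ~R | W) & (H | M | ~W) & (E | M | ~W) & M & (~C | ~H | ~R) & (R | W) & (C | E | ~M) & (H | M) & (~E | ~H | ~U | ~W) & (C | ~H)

Case C = True:
  (~C | H) forces H = True.
  (~H | ~W) forces W = False.
  Clause (~C | W) is falsified — contradiction.
Case C = False:
  (C | ~U) forces U = False.
  (~M | U) forces M = False.
  Clause (M) is falsified — contradiction.
Both cases fail, so the formula is unsatisfiable.

Unsatisfiable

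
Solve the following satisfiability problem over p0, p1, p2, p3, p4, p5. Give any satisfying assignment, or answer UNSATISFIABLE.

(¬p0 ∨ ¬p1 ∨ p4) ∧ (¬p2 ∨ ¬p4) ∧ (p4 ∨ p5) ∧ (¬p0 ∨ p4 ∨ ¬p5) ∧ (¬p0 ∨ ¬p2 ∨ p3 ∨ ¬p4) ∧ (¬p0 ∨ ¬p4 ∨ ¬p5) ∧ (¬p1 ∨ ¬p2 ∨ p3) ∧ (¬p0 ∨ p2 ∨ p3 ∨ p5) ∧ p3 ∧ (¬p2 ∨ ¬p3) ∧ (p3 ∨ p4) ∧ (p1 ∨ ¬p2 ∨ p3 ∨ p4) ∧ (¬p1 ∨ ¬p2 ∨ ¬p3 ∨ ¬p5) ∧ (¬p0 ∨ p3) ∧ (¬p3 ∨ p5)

p0 = False, p1 = True, p2 = False, p3 = True, p4 = False, p5 = True

Unit clause (p3) forces p3 = True.
In (¬p2 ∨ ¬p3) only ¬p2 is left, so p2 = False.
In (¬p3 ∨ p5) only p5 is left, so p5 = True.
Set p0 = False.
Set p1 = True.
Set p4 = False.
All clauses satisfied.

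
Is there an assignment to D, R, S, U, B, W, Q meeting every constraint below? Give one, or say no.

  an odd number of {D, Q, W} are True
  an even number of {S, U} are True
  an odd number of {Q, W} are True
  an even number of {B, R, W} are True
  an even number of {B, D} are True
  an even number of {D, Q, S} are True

D=F, R=T, S=F, U=F, B=F, W=T, Q=F

{D, Q, W}: 1 true → odd ✓
{S, U}: 0 true → even ✓
{Q, W}: 1 true → odd ✓
{B, R, W}: 2 true → even ✓
{B, D}: 0 true → even ✓
{D, Q, S}: 0 true → even ✓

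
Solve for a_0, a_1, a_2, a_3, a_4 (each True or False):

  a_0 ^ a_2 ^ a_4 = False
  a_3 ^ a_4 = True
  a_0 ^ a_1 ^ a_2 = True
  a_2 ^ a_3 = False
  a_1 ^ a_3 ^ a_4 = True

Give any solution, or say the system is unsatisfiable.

a_0 = True, a_1 = False, a_2 = False, a_3 = False, a_4 = True

a_0 ^ a_2 ^ a_4 = T ^ F ^ T = False ✓
a_3 ^ a_4 = F ^ T = True ✓
a_0 ^ a_1 ^ a_2 = T ^ F ^ F = True ✓
a_2 ^ a_3 = F ^ F = False ✓
a_1 ^ a_3 ^ a_4 = F ^ F ^ T = True ✓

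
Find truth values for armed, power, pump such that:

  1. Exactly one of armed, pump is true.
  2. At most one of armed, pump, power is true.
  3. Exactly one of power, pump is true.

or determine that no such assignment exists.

armed: False; power: False; pump: True

  (1) {armed, pump}: 1 true — exactly one ✓
  (2) {armed, pump, power}: 1 true — at most one ✓
  (3) {power, pump}: 1 true — exactly one ✓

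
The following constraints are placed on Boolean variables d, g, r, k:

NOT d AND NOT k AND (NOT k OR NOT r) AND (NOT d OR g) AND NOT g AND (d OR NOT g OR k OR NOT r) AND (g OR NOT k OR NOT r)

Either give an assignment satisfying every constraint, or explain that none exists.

Unit clause (NOT d) forces d = False.
Unit clause (NOT k) forces k = False.
Unit clause (NOT g) forces g = False.
Set r = True.
Check each clause:
  (NOT d): NOT d holds.
  (NOT k): NOT k holds.
  (NOT k OR NOT r): NOT k holds.
  (NOT d OR g): NOT d holds.
  (NOT g): NOT g holds.
  (d OR NOT g OR k OR NOT r): NOT g holds.
  (g OR NOT k OR NOT r): NOT k holds.
All clauses satisfied.

d = False, g = False, r = True, k = False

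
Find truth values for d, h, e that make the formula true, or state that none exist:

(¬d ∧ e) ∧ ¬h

d=F; h=F; e=T

  ¬d ∧ e = True
    ¬d = True
  ¬h = True
Both conjuncts True, so the formula holds.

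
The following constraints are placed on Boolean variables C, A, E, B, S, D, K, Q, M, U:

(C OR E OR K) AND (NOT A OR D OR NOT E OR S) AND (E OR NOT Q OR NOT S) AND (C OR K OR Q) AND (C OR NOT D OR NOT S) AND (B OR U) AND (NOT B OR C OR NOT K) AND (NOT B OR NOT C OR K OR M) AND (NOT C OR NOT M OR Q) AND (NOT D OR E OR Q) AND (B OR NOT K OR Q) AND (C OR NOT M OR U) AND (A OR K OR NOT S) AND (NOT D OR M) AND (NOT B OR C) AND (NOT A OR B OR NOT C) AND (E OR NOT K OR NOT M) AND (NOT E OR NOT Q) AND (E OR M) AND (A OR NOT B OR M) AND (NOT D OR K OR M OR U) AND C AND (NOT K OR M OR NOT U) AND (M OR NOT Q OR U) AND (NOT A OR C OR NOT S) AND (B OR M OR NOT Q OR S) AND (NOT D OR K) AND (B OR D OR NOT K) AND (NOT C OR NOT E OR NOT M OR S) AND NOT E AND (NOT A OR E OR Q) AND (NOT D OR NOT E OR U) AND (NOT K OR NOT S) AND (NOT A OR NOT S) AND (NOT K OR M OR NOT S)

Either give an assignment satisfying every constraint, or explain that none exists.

C=T, A=F, E=F, B=T, S=F, D=F, K=F, Q=T, M=T, U=F

Unit clause (C) forces C = True.
Unit clause (NOT E) forces E = False.
In (E OR M) only M is left, so M = True.
In (NOT C OR NOT M OR Q) only Q is left, so Q = True.
In (E OR NOT K OR NOT M) only NOT K is left, so K = False.
In (NOT D OR K) only NOT D is left, so D = False.
In (E OR NOT Q OR NOT S) only NOT S is left, so S = False.
Set A = False.
Set B = True.
Set U = False.
All clauses satisfied.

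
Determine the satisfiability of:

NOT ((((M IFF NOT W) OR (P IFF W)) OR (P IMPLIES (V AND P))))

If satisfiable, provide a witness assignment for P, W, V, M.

P: True, W: False, V: False, M: False

  NOT ((((M IFF NOT W) OR (P IFF W)) OR (P IMPLIES (V AND P)))) = True
    ((M IFF NOT W) OR (P IFF W)) OR (P IMPLIES (V AND P)) = False
      (M IFF NOT W) OR (P IFF W) = False
        M IFF NOT W = False
          NOT W = True
        P IFF W = False
      P IMPLIES (V AND P) = False
        V AND P = False
The formula evaluates to True.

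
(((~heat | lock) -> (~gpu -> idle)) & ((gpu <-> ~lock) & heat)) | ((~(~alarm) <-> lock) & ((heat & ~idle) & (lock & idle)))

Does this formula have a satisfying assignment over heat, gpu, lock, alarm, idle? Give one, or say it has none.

heat = True, gpu = False, lock = True, alarm = False, idle = True

  (((~heat | lock) -> (~gpu -> idle)) & ((gpu <-> ~lock) & heat)) | ((~(~alarm) <-> lock) & ((heat & ~idle) & (lock & idle))) = True
    ((~heat | lock) -> (~gpu -> idle)) & ((gpu <-> ~lock) & heat) = True
      (~heat | lock) -> (~gpu -> idle) = True
        ~heat | lock = True
          ~heat = False
        ~gpu -> idle = True
          ~gpu = True
      (gpu <-> ~lock) & heat = True
        gpu <-> ~lock = True
          ~lock = False
    (~(~alarm) <-> lock) & ((heat & ~idle) & (lock & idle)) = False
      ~(~alarm) <-> lock = False
        ~(~alarm) = False
          ~alarm = True
      (heat & ~idle) & (lock & idle) = False
        heat & ~idle = False
          ~idle = False
        lock & idle = True
The formula evaluates to True.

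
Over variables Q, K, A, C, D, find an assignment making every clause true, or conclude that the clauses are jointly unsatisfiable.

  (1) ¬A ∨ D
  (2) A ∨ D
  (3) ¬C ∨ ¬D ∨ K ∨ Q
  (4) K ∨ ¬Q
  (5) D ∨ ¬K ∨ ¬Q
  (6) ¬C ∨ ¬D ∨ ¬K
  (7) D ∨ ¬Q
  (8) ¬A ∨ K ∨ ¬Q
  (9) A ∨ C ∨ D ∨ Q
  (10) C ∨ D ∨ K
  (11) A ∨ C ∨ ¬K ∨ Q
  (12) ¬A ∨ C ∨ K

Set Q = True.
  then (K ∨ ¬Q) forces K = True.
  then (D ∨ ¬K ∨ ¬Q) forces D = True.
  then (¬C ∨ ¬D ∨ ¬K) forces C = False.
Set A = True.
All clauses satisfied.

Q = True, K = True, A = True, C = False, D = True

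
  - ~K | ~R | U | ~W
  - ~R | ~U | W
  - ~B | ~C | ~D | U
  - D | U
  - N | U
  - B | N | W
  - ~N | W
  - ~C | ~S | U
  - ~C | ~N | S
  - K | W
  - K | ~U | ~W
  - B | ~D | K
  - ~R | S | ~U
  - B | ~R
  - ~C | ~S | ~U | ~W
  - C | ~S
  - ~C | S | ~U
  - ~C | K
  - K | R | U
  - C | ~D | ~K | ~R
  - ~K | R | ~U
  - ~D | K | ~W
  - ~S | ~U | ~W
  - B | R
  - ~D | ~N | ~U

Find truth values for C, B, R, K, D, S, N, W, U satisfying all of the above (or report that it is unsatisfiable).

Set C = False.
  then (C | ~S) forces S = False.
Try B = False:
  (B | ~R) forces R = False.
  clause (B | R) is falsified — backtrack.
So B = True.
Set R = False.
Set K = True.
  then (~K | R | ~U) forces U = False.
  then (D | U) forces D = True.
  then (N | U) forces N = True.
  then (~N | W) forces W = True.
All clauses satisfied.

C = False, B = True, R = False, K = True, D = True, S = False, N = True, W = True, U = False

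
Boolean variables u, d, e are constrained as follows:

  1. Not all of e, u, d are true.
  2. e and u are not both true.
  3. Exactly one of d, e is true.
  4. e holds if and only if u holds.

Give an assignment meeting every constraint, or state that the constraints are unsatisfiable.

u=F, d=T, e=F

  (1) {e, u, d}: 1/3 true — not all ✓
  (2) e=F, u=F — not both ✓
  (3) {d, e}: 1 true — exactly one ✓
  (4) e=F, u=F — same ✓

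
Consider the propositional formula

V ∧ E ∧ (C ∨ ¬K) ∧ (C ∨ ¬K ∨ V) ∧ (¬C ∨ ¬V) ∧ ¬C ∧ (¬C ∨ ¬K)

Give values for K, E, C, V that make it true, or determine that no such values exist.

K = False; E = True; C = False; V = True

Unit clause (V) forces V = True.
Unit clause (E) forces E = True.
In (¬C ∨ ¬V) only ¬C is left, so C = False.
In (C ∨ ¬K) only ¬K is left, so K = False.
All clauses satisfied.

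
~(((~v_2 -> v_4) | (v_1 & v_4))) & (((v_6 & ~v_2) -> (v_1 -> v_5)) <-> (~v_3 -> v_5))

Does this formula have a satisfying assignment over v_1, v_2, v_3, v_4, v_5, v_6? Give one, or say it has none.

v_1: False; v_2: False; v_3: True; v_4: False; v_5: False; v_6: False

  ~(((~v_2 -> v_4) | (v_1 & v_4))) = True
    (~v_2 -> v_4) | (v_1 & v_4) = False
      ~v_2 -> v_4 = False
        ~v_2 = True
      v_1 & v_4 = False
  ((v_6 & ~v_2) -> (v_1 -> v_5)) <-> (~v_3 -> v_5) = True
    (v_6 & ~v_2) -> (v_1 -> v_5) = True
      v_6 & ~v_2 = False
        ~v_2 = True
      v_1 -> v_5 = True
    ~v_3 -> v_5 = True
      ~v_3 = False
Both conjuncts True, so the formula holds.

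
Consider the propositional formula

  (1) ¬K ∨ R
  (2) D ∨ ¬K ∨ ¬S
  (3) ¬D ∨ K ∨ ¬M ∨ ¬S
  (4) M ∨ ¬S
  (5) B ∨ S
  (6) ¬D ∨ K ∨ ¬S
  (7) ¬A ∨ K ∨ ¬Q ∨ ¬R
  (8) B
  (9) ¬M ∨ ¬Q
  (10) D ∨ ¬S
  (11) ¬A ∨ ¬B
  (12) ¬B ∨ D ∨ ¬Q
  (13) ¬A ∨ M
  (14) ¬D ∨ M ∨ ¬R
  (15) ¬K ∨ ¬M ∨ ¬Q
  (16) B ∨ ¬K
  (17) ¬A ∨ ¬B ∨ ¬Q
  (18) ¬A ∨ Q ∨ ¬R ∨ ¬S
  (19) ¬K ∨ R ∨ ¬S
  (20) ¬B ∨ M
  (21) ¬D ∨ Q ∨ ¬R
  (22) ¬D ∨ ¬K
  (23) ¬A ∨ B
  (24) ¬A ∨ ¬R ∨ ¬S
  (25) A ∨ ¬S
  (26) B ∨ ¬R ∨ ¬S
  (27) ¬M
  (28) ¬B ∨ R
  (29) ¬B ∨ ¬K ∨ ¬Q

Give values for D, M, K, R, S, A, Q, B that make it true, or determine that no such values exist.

No satisfying assignment exists.

Case M = True:
  Clause (¬M) is falsified — contradiction.
Case M = False:
  (M ∨ ¬S) forces S = False.
  (B ∨ S) forces B = True.
  Clause (¬B ∨ M) is falsified — contradiction.
Both cases fail, so the formula is unsatisfiable.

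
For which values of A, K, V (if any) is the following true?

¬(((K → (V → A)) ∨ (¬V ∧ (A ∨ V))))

A=F; K=T; V=T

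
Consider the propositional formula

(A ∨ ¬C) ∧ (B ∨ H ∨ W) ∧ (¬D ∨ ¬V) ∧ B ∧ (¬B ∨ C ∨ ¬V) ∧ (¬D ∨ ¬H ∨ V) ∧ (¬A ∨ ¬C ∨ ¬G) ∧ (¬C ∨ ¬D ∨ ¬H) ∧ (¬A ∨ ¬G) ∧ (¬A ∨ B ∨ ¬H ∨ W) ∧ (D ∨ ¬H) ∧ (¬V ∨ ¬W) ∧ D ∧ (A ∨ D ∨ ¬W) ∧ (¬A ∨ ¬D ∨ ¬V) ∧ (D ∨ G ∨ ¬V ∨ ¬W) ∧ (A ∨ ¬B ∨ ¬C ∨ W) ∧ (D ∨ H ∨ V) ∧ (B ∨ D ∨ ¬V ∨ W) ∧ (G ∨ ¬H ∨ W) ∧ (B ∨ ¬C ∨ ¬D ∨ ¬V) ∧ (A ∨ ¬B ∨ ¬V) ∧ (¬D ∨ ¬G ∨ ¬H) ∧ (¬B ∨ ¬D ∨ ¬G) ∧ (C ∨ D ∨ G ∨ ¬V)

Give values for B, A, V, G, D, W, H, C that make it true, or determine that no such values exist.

Unit clause (B) forces B = True.
Unit clause (D) forces D = True.
In (¬B ∨ ¬D ∨ ¬G) only ¬G is left, so G = False.
In (¬D ∨ ¬V) only ¬V is left, so V = False.
In (¬D ∨ ¬H ∨ V) only ¬H is left, so H = False.
Set A = False.
  then (A ∨ ¬C) forces C = False.
Set W = False.
All clauses satisfied.

B = True, A = False, V = False, G = False, D = True, W = False, H = False, C = False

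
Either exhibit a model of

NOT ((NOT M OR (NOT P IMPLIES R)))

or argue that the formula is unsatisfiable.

R=F, M=T, P=F

  NOT ((NOT M OR (NOT P IMPLIES R))) = True
    NOT M OR (NOT P IMPLIES R) = False
      NOT M = False
      NOT P IMPLIES R = False
        NOT P = True
The formula evaluates to True.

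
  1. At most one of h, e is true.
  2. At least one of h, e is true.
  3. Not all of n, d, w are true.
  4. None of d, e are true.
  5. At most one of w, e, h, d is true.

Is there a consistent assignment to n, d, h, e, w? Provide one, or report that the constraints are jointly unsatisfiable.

n = True, d = False, h = True, e = False, w = False

  (1) {h, e}: 1 true — at most one ✓
  (2) {h, e}: 1 true — at least one ✓
  (3) {n, d, w}: 1/3 true — not all ✓
  (4) {d, e}: 0 true — none ✓
  (5) {w, e, h, d}: 1 true — at most one ✓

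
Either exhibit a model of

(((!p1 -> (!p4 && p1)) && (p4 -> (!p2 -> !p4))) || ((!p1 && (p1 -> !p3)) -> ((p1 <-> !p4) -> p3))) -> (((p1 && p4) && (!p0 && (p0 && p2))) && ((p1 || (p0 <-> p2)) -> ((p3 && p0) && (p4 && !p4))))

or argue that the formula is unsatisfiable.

p0: True, p1: False, p2: True, p3: False, p4: True

  (((!p1 -> (!p4 && p1)) && (p4 -> (!p2 -> !p4))) || ((!p1 && (p1 -> !p3)) -> ((p1 <-> !p4) -> p3))) -> (((p1 && p4) && (!p0 && (p0 && p2))) && ((p1 || (p0 <-> p2)) -> ((p3 && p0) && (p4 && !p4)))) = True
    ((!p1 -> (!p4 && p1)) && (p4 -> (!p2 -> !p4))) || ((!p1 && (p1 -> !p3)) -> ((p1 <-> !p4) -> p3)) = False
      (!p1 -> (!p4 && p1)) && (p4 -> (!p2 -> !p4)) = False
        !p1 -> (!p4 && p1) = False
          !p1 = True
          !p4 && p1 = False
            !p4 = False
        p4 -> (!p2 -> !p4) = True
          !p2 -> !p4 = True
            !p2 = False
            !p4 = False
      (!p1 && (p1 -> !p3)) -> ((p1 <-> !p4) -> p3) = False
        !p1 && (p1 -> !p3) = True
          !p1 = True
          p1 -> !p3 = True
            !p3 = True
        (p1 <-> !p4) -> p3 = False
          p1 <-> !p4 = True
            !p4 = False
    ((p1 && p4) && (!p0 && (p0 && p2))) && ((p1 || (p0 <-> p2)) -> ((p3 && p0) && (p4 && !p4))) = False
      (p1 && p4) && (!p0 && (p0 && p2)) = False
        p1 && p4 = False
        !p0 && (p0 && p2) = False
          !p0 = False
          p0 && p2 = True
      (p1 || (p0 <-> p2)) -> ((p3 && p0) && (p4 && !p4)) = False
        p1 || (p0 <-> p2) = True
          p0 <-> p2 = True
        (p3 && p0) && (p4 && !p4) = False
          p3 && p0 = False
          p4 && !p4 = False
            !p4 = False
The formula evaluates to True.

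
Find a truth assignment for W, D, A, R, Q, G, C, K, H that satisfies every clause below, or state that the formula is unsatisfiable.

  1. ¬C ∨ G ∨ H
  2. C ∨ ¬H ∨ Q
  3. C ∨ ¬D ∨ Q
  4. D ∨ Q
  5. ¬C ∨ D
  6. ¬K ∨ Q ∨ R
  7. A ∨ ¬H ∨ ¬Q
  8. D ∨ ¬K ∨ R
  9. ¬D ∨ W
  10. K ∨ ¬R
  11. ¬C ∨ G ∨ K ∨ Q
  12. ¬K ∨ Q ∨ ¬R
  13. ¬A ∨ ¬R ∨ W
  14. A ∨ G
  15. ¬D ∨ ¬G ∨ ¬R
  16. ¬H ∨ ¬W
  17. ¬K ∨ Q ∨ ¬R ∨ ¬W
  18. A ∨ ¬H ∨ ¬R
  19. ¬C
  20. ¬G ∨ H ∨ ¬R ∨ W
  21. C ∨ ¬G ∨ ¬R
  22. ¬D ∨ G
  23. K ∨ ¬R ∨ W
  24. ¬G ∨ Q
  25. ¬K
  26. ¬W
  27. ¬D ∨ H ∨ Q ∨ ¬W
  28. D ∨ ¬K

Unit clause (¬C) forces C = False.
Unit clause (¬K) forces K = False.
Unit clause (¬W) forces W = False.
In (¬D ∨ W) only ¬D is left, so D = False.
In (K ∨ ¬R) only ¬R is left, so R = False.
In (D ∨ Q) only Q is left, so Q = True.
Set A = True.
Set G = False.
Set H = True.
All clauses satisfied.

W = False, D = False, A = True, R = False, Q = True, G = False, C = False, K = False, H = True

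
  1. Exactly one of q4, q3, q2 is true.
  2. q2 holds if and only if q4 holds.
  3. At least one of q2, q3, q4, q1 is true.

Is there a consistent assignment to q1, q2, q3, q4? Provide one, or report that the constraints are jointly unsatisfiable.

q1 = True, q2 = False, q3 = True, q4 = False

  (1) {q4, q3, q2}: 1 true — exactly one ✓
  (2) q2=F, q4=F — same ✓
  (3) {q2, q3, q4, q1}: 2 true — at least one ✓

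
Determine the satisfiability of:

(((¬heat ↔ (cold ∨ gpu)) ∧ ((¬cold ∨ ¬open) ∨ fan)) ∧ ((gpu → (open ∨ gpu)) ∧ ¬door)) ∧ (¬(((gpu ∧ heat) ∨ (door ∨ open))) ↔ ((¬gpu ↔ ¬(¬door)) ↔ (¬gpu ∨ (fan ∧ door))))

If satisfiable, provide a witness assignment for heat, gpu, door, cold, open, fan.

heat = False, gpu = True, door = False, cold = False, open = True, fan = True

  ((¬heat ↔ (cold ∨ gpu)) ∧ ((¬cold ∨ ¬open) ∨ fan)) ∧ ((gpu → (open ∨ gpu)) ∧ ¬door) = True
    (¬heat ↔ (cold ∨ gpu)) ∧ ((¬cold ∨ ¬open) ∨ fan) = True
      ¬heat ↔ (cold ∨ gpu) = True
        ¬heat = True
        cold ∨ gpu = True
      (¬cold ∨ ¬open) ∨ fan = True
        ¬cold ∨ ¬open = True
          ¬cold = True
          ¬open = False
    (gpu → (open ∨ gpu)) ∧ ¬door = True
      gpu → (open ∨ gpu) = True
        open ∨ gpu = True
      ¬door = True
  ¬(((gpu ∧ heat) ∨ (door ∨ open))) ↔ ((¬gpu ↔ ¬(¬door)) ↔ (¬gpu ∨ (fan ∧ door))) = True
    ¬(((gpu ∧ heat) ∨ (door ∨ open))) = False
      (gpu ∧ heat) ∨ (door ∨ open) = True
        gpu ∧ heat = False
        door ∨ open = True
    (¬gpu ↔ ¬(¬door)) ↔ (¬gpu ∨ (fan ∧ door)) = False
      ¬gpu ↔ ¬(¬door) = True
        ¬gpu = False
        ¬(¬door) = False
          ¬door = True
      ¬gpu ∨ (fan ∧ door) = False
        ¬gpu = False
        fan ∧ door = False
Both conjuncts True, so the formula holds.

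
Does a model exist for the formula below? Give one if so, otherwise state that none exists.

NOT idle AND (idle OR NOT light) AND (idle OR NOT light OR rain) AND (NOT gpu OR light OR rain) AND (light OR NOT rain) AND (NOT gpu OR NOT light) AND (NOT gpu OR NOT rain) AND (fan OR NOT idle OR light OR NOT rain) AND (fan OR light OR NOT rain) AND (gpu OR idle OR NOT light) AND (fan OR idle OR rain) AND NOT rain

Unit clause (NOT idle) forces idle = False.
In (idle OR NOT light) only NOT light is left, so light = False.
In (light OR NOT rain) only NOT rain is left, so rain = False.
In (fan OR idle OR rain) only fan is left, so fan = True.
In (NOT gpu OR light OR rain) only NOT gpu is left, so gpu = False.
All clauses satisfied.

light=F, rain=F, fan=T, idle=F, gpu=F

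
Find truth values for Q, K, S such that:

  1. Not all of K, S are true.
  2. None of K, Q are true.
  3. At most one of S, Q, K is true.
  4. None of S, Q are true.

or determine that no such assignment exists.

Q=F, K=F, S=F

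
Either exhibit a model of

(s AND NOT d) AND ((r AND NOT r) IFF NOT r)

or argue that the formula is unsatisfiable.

d = False, r = True, s = True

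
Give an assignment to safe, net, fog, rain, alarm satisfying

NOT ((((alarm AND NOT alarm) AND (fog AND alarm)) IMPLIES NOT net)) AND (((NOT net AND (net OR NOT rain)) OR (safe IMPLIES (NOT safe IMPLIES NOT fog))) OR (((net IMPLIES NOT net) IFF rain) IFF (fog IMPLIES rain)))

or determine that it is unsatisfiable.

The conjunct NOT ((((alarm AND NOT alarm) AND (fog AND alarm)) IMPLIES NOT net)) is unsatisfiable on its own:
  net=F, fog=F, alarm=F: evaluates to False.
  net=F, fog=F, alarm=T: evaluates to False.
  net=F, fog=T, alarm=F: evaluates to False.
  net=F, fog=T, alarm=T: evaluates to False.
  net=T, fog=F, alarm=F: evaluates to False.
  net=T, fog=F, alarm=T: evaluates to False.
  net=T, fog=T, alarm=F: evaluates to False.
  net=T, fog=T, alarm=T: evaluates to False.
So the whole conjunction is unsatisfiable.

Unsatisfiable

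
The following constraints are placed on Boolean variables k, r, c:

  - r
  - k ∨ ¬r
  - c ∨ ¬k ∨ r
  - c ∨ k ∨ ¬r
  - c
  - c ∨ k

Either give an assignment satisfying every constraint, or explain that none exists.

Unit clause (r) forces r = True.
In (k ∨ ¬r) only k is left, so k = True.
Unit clause (c) forces c = True.
Check each clause:
  (r): r holds.
  (k ∨ ¬r): k holds.
  (c ∨ ¬k ∨ r): c holds.
  (c ∨ k ∨ ¬r): c holds.
  (c): c holds.
  (c ∨ k): c holds.
All clauses satisfied.

k = True, r = True, c = True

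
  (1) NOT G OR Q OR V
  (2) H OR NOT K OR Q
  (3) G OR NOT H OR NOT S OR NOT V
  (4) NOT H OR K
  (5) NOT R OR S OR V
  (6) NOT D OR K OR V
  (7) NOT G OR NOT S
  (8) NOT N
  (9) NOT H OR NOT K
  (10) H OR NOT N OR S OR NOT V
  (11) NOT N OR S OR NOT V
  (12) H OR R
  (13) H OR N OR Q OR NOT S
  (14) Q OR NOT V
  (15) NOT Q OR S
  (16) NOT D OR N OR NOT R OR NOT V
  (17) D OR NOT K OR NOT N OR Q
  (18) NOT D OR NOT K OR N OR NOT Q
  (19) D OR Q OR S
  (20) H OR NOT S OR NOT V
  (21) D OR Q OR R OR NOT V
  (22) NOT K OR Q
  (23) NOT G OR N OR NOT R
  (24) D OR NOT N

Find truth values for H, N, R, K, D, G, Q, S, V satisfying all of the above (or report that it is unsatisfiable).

Unit clause (NOT N) forces N = False.
Try H = True:
  (NOT H OR K) forces K = True.
  clause (NOT H OR NOT K) is falsified — backtrack.
So H = False.
  then (H OR R) forces R = True.
  then (NOT G OR N OR NOT R) forces G = False.
Set K = True.
  then (H OR NOT K OR Q) forces Q = True.
  then (NOT Q OR S) forces S = True.
  then (NOT D OR NOT K OR N OR NOT Q) forces D = False.
  then (H OR NOT S OR NOT V) forces V = False.
All clauses satisfied.

H = False, N = False, R = True, K = True, D = False, G = False, Q = True, S = True, V = False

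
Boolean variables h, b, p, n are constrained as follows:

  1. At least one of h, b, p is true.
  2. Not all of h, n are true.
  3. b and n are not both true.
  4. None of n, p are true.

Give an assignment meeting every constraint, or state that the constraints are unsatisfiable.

h = True, b = False, p = False, n = False

  (1) {h, b, p}: 1 true — at least one ✓
  (2) {h, n}: 1/2 true — not all ✓
  (3) b=F, n=F — not both ✓
  (4) {n, p}: 0 true — none ✓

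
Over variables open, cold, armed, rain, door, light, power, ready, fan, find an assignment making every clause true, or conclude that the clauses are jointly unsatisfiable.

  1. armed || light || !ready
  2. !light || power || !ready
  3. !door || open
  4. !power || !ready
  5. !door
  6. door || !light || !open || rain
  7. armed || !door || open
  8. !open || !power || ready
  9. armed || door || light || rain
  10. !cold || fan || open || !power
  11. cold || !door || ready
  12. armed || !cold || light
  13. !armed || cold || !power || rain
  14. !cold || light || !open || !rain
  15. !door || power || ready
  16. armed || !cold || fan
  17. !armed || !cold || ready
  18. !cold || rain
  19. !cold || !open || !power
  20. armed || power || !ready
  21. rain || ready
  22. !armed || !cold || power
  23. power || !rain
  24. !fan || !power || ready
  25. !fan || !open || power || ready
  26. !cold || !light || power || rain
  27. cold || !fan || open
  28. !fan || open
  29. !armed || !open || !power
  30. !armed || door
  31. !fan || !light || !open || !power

open = False; cold = False; armed = False; rain = True; door = False; light = True; power = True; ready = False; fan = False

Unit clause (!door) forces door = False.
In (!armed || door) only !armed is left, so armed = False.
Set open = False.
  then (!fan || open) forces fan = False.
  then (armed || !cold || fan) forces cold = False.
Set rain = True.
  then (power || !rain) forces power = True.
  then (!power || !ready) forces ready = False.
Set light = True.
All clauses satisfied.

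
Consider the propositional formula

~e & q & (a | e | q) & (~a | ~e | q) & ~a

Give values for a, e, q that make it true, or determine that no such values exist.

a=F, e=F, q=T

Unit clause (~e) forces e = False.
Unit clause (q) forces q = True.
Unit clause (~a) forces a = False.
Check each clause:
  (~e): ~e holds.
  (q): q holds.
  (a | e | q): q holds.
  (~a | ~e | q): ~a holds.
  (~a): ~a holds.
All clauses satisfied.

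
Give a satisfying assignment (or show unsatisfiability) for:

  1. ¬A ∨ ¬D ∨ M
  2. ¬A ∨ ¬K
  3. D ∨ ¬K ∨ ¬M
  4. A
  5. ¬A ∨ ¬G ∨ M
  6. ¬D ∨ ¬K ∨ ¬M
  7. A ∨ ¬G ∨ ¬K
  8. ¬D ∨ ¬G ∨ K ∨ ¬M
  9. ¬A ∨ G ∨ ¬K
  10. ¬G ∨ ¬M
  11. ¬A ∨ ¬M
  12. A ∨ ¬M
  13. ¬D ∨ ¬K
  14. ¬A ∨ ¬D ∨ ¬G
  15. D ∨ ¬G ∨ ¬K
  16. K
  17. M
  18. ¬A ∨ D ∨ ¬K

No satisfying assignment exists.

Case A = True:
  (¬A ∨ ¬K) forces K = False.
  Clause (K) is falsified — contradiction.
Case A = False:
  Clause (A) is falsified — contradiction.
Both cases fail, so the formula is unsatisfiable.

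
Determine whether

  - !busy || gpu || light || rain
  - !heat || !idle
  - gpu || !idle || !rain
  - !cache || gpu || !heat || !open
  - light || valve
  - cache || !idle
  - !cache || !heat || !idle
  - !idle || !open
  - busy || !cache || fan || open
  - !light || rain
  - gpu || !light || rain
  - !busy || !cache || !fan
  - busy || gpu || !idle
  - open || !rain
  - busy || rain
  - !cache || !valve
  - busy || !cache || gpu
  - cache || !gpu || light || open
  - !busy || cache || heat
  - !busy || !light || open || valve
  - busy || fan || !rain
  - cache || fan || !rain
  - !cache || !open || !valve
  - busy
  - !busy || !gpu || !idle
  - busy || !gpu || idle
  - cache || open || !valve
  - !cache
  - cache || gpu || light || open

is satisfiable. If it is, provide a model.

valve = False; gpu = False; rain = True; busy = True; fan = True; cache = False; idle = False; light = True; heat = True; open = True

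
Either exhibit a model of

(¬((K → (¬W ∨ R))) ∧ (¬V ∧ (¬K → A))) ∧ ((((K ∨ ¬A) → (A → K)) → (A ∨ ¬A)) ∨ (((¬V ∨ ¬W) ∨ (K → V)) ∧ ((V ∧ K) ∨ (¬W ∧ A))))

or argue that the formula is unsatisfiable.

W: True, R: False, V: False, K: True, A: True

  ¬((K → (¬W ∨ R))) ∧ (¬V ∧ (¬K → A)) = True
    ¬((K → (¬W ∨ R))) = True
      K → (¬W ∨ R) = False
        ¬W ∨ R = False
          ¬W = False
    ¬V ∧ (¬K → A) = True
      ¬V = True
      ¬K → A = True
        ¬K = False
  (((K ∨ ¬A) → (A → K)) → (A ∨ ¬A)) ∨ (((¬V ∨ ¬W) ∨ (K → V)) ∧ ((V ∧ K) ∨ (¬W ∧ A))) = True
    ((K ∨ ¬A) → (A → K)) → (A ∨ ¬A) = True
      (K ∨ ¬A) → (A → K) = True
        K ∨ ¬A = True
          ¬A = False
        A → K = True
      A ∨ ¬A = True
        ¬A = False
    ((¬V ∨ ¬W) ∨ (K → V)) ∧ ((V ∧ K) ∨ (¬W ∧ A)) = False
      (¬V ∨ ¬W) ∨ (K → V) = True
        ¬V ∨ ¬W = True
          ¬V = True
          ¬W = False
        K → V = False
      (V ∧ K) ∨ (¬W ∧ A) = False
        V ∧ K = False
        ¬W ∧ A = False
          ¬W = False
Both conjuncts True, so the formula holds.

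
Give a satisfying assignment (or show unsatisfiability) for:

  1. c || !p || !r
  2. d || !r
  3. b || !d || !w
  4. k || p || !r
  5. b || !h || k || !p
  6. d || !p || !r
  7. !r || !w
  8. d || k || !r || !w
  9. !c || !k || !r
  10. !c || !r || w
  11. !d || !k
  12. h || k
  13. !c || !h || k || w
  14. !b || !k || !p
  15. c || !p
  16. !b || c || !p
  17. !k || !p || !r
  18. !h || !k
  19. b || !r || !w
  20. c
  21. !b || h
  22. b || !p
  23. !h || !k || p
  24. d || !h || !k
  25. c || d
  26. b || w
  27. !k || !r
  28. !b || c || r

h=T, w=T, p=F, k=F, d=F, r=F, c=T, b=T

Unit clause (c) forces c = True.
Set h = True.
  then (!h || !k) forces k = False.
  then (!c || !h || k || w) forces w = True.
  then (!r || !w) forces r = False.
Set p = False.
Set d = False.
Set b = True.
All clauses satisfied.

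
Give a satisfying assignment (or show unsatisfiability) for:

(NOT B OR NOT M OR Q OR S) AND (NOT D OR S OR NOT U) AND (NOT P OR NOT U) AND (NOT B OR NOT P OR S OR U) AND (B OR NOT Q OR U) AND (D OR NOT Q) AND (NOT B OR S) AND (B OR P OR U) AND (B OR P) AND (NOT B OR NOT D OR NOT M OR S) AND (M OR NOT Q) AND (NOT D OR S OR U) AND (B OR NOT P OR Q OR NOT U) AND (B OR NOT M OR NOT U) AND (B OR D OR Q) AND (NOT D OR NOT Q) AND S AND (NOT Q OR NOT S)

Unit clause (S) forces S = True.
In (NOT Q OR NOT S) only NOT Q is left, so Q = False.
Set D = True.
Set P = False.
  then (B OR P) forces B = True.
Set M = True.
Set U = True.
All clauses satisfied.

Q=F, D=T, P=F, M=T, B=T, S=T, U=T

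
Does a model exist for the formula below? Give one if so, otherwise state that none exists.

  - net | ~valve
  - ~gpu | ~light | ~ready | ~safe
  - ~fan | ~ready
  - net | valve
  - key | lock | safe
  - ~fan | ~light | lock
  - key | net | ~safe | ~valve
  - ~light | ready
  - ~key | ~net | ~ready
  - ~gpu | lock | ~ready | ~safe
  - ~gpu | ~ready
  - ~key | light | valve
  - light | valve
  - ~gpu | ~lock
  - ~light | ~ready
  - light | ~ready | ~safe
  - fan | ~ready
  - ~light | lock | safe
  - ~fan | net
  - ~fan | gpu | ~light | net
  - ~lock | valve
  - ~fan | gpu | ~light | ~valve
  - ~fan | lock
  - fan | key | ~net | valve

safe: True, net: True, ready: False, light: False, lock: False, fan: False, valve: True, key: True, gpu: True

Set safe = True.
Try net = False:
  (net | ~valve) forces valve = False.
  clause (net | valve) is falsified — backtrack.
So net = True.
Set ready = False.
  then (~light | ready) forces light = False.
  then (light | valve) forces valve = True.
Set lock = False.
  then (~fan | lock) forces fan = False.
Set key = True.
Set gpu = True.
All clauses satisfied.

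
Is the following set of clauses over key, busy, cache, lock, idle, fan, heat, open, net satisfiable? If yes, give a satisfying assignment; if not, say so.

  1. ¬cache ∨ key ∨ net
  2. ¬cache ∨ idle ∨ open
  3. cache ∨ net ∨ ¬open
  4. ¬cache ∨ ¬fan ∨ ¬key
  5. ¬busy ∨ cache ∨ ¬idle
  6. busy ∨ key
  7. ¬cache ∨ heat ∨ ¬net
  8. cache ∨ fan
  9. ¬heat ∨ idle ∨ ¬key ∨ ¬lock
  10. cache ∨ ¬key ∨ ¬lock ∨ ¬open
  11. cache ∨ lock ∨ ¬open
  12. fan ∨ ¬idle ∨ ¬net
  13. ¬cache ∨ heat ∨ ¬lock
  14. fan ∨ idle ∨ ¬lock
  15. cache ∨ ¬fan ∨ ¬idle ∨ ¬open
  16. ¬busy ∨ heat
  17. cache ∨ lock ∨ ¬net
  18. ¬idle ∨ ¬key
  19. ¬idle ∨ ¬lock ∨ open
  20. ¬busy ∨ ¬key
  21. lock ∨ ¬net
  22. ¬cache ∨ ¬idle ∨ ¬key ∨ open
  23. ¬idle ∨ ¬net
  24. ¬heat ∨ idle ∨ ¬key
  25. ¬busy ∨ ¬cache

Set key = False.
  then (busy ∨ key) forces busy = True.
  then (¬busy ∨ heat) forces heat = True.
  then (¬busy ∨ ¬cache) forces cache = False.
  then (¬busy ∨ cache ∨ ¬idle) forces idle = False.
  then (cache ∨ fan) forces fan = True.
Set lock = True.
Set open = False.
Set net = True.
All clauses satisfied.

key: False, busy: True, cache: False, lock: True, idle: False, fan: True, heat: True, open: False, net: True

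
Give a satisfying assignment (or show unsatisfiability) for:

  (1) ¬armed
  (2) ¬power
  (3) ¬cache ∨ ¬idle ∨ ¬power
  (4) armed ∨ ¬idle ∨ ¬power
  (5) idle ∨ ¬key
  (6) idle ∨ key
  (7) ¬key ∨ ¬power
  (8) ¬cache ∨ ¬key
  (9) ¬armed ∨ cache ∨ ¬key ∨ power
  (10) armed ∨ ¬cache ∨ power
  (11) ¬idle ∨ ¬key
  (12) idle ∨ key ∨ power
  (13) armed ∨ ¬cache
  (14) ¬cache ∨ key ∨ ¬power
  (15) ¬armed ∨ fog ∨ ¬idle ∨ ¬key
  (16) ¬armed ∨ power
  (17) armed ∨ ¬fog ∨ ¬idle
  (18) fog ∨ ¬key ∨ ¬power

Unit clause (¬armed) forces armed = False.
Unit clause (¬power) forces power = False.
In (armed ∨ ¬cache ∨ power) only ¬cache is left, so cache = False.
Try idle = False:
  (idle ∨ ¬key) forces key = False.
  clause (idle ∨ key) is falsified — backtrack.
So idle = True.
  then (¬idle ∨ ¬key) forces key = False.
  then (armed ∨ ¬fog ∨ ¬idle) forces fog = False.
All clauses satisfied.

idle = True; key = False; fog = False; cache = False; power = False; armed = False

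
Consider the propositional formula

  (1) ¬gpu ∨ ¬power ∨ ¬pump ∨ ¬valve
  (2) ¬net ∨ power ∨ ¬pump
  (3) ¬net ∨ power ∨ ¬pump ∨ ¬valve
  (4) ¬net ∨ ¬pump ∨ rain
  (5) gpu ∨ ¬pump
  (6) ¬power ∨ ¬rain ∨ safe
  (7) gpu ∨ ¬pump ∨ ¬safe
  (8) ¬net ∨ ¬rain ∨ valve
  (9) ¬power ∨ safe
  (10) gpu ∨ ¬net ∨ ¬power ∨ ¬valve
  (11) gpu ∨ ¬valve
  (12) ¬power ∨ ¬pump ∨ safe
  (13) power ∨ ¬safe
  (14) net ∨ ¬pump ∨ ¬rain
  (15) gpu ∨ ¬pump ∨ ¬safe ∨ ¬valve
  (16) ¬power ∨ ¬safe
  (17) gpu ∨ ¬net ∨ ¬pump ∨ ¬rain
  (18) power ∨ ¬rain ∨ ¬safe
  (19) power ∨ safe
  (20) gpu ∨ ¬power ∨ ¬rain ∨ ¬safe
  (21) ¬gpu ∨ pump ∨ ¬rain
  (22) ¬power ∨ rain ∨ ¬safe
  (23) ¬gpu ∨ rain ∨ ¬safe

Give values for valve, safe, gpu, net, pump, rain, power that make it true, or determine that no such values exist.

The formula is unsatisfiable.

Case safe = True:
  (power ∨ ¬safe) forces power = True.
  Clause (¬power ∨ ¬safe) is falsified — contradiction.
Case safe = False:
  (¬power ∨ safe) forces power = False.
  Clause (power ∨ safe) is falsified — contradiction.
Both cases fail, so the formula is unsatisfiable.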